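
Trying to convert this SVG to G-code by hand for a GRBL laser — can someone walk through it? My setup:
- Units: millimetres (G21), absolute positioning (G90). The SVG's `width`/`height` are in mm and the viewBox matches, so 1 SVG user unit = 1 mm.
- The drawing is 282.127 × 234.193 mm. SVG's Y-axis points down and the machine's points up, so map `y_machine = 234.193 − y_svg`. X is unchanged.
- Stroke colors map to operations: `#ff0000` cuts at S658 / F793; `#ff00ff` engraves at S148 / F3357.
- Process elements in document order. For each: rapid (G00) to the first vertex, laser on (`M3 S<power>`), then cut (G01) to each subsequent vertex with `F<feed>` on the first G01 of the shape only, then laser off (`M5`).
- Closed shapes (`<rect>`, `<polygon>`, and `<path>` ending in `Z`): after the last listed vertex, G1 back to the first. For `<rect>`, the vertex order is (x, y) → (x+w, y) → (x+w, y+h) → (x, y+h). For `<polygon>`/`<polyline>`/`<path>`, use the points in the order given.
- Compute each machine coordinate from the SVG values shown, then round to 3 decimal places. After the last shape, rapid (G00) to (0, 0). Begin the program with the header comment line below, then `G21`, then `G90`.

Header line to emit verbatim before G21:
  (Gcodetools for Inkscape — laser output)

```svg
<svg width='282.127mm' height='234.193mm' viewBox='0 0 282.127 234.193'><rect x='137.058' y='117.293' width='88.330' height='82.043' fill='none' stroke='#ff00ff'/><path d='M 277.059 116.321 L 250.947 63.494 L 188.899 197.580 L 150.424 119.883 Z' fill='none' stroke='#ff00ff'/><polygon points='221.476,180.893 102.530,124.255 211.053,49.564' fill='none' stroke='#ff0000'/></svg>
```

1 u = 1 mm; y_m = 234.193 − y.

[1] `<rect>` rectangle, #ff00ff→engrave S148 F3357: (137.058,116.900) → (225.388,116.900) → (225.388,34.857) → (137.058,34.857) → (137.058,116.900) (closed)

[2] `<path>` closed polygon, #ff00ff→engrave S148 F3357: (277.059,117.872) → (250.947,170.699) → (188.899,36.613) → (150.424,114.310) → (277.059,117.872) (closed)

[3] `<polygon>` regular polygon, #ff0000→cut S658 F793: (221.476,53.300) → (102.530,109.938) → (211.053,184.629) → (221.476,53.300) (closed)

(Gcodetools for Inkscape — laser output)
G21
G90
G00 X137.058 Y116.900
M3 S148
G01 X225.388 Y116.900 F3357
G01 X225.388 Y34.857
G01 X137.058 Y34.857
G01 X137.058 Y116.900
M5
G00 X277.059 Y117.872
M3 S148
G01 X250.947 Y170.699 F3357
G01 X188.899 Y36.613
G01 X150.424 Y114.310
G01 X277.059 Y117.872
M5
G00 X221.476 Y53.300
M3 S658
G01 X102.530 Y109.938 F793
G01 X211.053 Y184.629
G01 X221.476 Y53.300
M5
G00 X0.000 Y0.000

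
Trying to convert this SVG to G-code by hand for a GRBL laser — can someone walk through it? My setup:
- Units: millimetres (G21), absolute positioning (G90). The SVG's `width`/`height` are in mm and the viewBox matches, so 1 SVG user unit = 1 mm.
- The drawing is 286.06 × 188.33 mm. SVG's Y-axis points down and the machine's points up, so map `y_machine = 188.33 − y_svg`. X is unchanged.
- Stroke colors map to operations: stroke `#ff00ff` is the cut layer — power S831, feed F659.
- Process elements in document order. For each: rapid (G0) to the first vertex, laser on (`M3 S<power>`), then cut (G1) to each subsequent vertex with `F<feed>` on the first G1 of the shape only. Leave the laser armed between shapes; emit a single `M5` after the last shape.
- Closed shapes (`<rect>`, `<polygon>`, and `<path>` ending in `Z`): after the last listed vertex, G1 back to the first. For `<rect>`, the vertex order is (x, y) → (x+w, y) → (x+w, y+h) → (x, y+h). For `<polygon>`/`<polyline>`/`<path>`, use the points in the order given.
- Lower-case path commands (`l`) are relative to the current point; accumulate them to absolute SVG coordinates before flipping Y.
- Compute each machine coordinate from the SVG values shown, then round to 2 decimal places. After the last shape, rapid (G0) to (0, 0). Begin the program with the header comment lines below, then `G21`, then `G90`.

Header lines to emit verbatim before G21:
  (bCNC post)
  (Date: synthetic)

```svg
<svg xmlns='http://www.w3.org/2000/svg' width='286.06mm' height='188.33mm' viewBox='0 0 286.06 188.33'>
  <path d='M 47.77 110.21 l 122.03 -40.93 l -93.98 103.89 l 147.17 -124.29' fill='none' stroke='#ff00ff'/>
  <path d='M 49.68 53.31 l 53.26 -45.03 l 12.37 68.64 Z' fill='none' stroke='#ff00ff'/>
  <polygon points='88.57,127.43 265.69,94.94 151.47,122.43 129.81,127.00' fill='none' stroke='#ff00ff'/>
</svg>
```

(bCNC post)
(Date: synthetic)
G21
G90
G0 X47.77 Y78.12
M3 S831
G1 X169.80 Y119.05 F659
G1 X75.82 Y15.16
G1 X222.99 Y139.45
G0 X49.68 Y135.02
M3 S831
G1 X102.94 Y180.05 F659
G1 X115.31 Y111.41
G1 X49.68 Y135.02
G0 X88.57 Y60.90
M3 S831
G1 X265.69 Y93.39 F659
G1 X151.47 Y65.90
G1 X129.81 Y61.33
G1 X88.57 Y60.90
M5
G0 X0.00 Y0.00

viewBox `0 0 286.06 188.33` with mm width/height → 1 unit = 1 mm. Flip: y_m = 188.33 − y_svg.

**Shape 1** — `<path>` open polyline, stroke `#ff00ff` → cut (S831, F659). Machine vertices: (47.77,78.12) → (169.80,119.05) → (75.82,15.16) → (222.99,139.45). Open path.

**Shape 2** — `<path>` regular polygon, stroke `#ff00ff` → cut (S831, F659). Machine vertices: (49.68,135.02) → (102.94,180.05) → (115.31,111.41) → (49.68,135.02). Closed: final G1 returns to the first vertex.

**Shape 3** — `<polygon>` closed polygon, stroke `#ff00ff` → cut (S831, F659). Machine vertices: (88.57,60.90) → (265.69,93.39) → (151.47,65.90) → (129.81,61.33) → (88.57,60.90). Closed: final G1 returns to the first vertex.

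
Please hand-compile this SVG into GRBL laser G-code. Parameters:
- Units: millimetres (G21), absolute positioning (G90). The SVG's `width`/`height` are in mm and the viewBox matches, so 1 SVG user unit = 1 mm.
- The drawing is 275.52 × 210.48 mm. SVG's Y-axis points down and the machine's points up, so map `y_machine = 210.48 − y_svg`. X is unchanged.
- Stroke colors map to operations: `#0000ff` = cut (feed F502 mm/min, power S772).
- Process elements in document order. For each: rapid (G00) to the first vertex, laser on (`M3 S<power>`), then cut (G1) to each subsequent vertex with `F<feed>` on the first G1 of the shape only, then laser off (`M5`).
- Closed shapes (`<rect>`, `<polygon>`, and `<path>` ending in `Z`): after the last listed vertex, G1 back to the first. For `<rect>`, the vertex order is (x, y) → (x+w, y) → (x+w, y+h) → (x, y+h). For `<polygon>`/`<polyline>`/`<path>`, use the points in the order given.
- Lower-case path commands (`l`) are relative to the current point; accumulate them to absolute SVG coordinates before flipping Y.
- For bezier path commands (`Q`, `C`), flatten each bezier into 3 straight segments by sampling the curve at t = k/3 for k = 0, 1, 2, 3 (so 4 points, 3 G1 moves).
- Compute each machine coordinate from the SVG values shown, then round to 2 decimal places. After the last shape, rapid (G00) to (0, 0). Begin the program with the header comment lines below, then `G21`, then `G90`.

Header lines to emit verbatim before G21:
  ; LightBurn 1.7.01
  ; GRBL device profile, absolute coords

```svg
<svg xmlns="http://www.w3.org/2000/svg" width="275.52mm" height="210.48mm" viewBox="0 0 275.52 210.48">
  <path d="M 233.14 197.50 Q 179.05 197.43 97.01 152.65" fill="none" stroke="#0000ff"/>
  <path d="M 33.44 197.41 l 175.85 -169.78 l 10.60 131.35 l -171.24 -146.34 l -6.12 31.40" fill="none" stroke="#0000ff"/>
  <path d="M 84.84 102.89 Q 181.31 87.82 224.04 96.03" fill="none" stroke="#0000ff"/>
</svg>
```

; LightBurn 1.7.01
; GRBL device profile, absolute coords
G21
G90
G00 X233.14 Y12.98
M3 S772
G1 X193.97 Y17.99 F502
G1 X148.60 Y32.94
G1 X97.01 Y57.83
M5
G00 X33.44 Y13.07
M3 S772
G1 X209.29 Y182.85 F502
G1 X219.89 Y51.50
G1 X48.65 Y197.84
G1 X42.53 Y166.44
M5
G00 X84.84 Y107.59
M3 S772
G1 X143.18 Y115.05 F502
G1 X189.58 Y117.34
G1 X224.04 Y114.45
M5
G00 X0.00 Y0.00

Since the viewBox matches the mm dimensions, user units are millimetres directly. The only transform is the Y-flip y_m = 210.48 − y_svg.

Shape 1 is a quadratic bezier drawn with `<path>`. Its stroke #0000ff means cut at S772, F502. After flipping Y the toolpath is (233.14,12.98) → (193.97,17.99) → (148.60,32.94) → (97.01,57.83).

Shape 2 is a open polyline drawn with `<path>`. Its stroke #0000ff means cut at S772, F502. After flipping Y the toolpath is (33.44,13.07) → (209.29,182.85) → (219.89,51.50) → (48.65,197.84) → (42.53,166.44).

Shape 3 is a quadratic bezier drawn with `<path>`. Its stroke #0000ff means cut at S772, F502. After flipping Y the toolpath is (84.84,107.59) → (143.18,115.05) → (189.58,117.34) → (224.04,114.45).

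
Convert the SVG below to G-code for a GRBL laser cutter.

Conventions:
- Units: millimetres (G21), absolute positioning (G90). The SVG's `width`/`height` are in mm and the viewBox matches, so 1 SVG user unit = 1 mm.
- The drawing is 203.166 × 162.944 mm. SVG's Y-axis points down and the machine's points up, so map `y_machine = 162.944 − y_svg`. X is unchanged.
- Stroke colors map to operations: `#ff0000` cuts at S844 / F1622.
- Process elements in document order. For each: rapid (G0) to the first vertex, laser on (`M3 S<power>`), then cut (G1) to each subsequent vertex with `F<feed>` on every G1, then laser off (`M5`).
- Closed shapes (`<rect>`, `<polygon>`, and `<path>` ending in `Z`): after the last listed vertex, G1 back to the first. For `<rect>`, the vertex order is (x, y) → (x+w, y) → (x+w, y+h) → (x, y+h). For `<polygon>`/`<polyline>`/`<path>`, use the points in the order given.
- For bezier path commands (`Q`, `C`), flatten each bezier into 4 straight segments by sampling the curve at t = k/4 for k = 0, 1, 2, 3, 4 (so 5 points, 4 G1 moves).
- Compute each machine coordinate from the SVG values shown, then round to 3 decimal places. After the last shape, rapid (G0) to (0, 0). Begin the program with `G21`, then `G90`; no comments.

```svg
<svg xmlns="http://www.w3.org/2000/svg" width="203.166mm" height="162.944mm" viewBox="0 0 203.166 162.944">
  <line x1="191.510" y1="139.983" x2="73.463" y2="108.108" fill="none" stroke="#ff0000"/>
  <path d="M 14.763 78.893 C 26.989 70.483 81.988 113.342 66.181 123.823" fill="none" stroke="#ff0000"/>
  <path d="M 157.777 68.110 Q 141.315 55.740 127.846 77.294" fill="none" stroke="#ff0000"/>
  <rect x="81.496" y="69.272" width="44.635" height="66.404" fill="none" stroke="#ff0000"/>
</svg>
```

viewBox `0 0 203.166 162.944` with mm width/height → 1 unit = 1 mm. Flip: y_m = 162.944 − y_svg.

**Shape 1** — `<line>` line segment, stroke `#ff0000` → cut (S844, F1622). Machine vertices: (191.510,22.961) → (73.463,54.836). Open path.

**Shape 2** — `<path>` cubic bezier, stroke `#ff0000` → cut (S844, F1622). Control points (SVG): P0=(14.763,78.893), P1=(26.989,70.483), P2=(81.988,113.342), P3=(66.181,123.823); sampled at t=k/4. Machine vertices: (14.763,84.051) → (30.178,82.053) → (50.984,68.670) → (66.535,51.746) → (66.181,39.121). Open path.

**Shape 3** — `<path>` quadratic bezier, stroke `#ff0000` → cut (S844, F1622). Control points (SVG): P0=(157.777,68.110), P1=(141.315,55.740), P2=(127.846,77.294); sampled at t=k/4. Machine vertices: (157.777,94.834) → (149.733,98.899) → (142.063,98.723) → (134.768,94.307) → (127.846,85.650). Open path.

**Shape 4** — `<rect>` rectangle, stroke `#ff0000` → cut (S844, F1622). Machine vertices: (81.496,93.672) → (126.131,93.672) → (126.131,27.268) → (81.496,27.268) → (81.496,93.672). Closed: final G1 returns to the first vertex.

G21
G90
G0 X191.510 Y22.961
M3 S844
G1 X73.463 Y54.836 F1622
M5
G0 X14.763 Y84.051
M3 S844
G1 X30.178 Y82.053 F1622
G1 X50.984 Y68.670 F1622
G1 X66.535 Y51.746 F1622
G1 X66.181 Y39.121 F1622
M5
G0 X157.777 Y94.834
M3 S844
G1 X149.733 Y98.899 F1622
G1 X142.063 Y98.723 F1622
G1 X134.768 Y94.307 F1622
G1 X127.846 Y85.650 F1622
M5
G0 X81.496 Y93.672
M3 S844
G1 X126.131 Y93.672 F1622
G1 X126.131 Y27.268 F1622
G1 X81.496 Y27.268 F1622
G1 X81.496 Y93.672 F1622
M5
G0 X0.000 Y0.000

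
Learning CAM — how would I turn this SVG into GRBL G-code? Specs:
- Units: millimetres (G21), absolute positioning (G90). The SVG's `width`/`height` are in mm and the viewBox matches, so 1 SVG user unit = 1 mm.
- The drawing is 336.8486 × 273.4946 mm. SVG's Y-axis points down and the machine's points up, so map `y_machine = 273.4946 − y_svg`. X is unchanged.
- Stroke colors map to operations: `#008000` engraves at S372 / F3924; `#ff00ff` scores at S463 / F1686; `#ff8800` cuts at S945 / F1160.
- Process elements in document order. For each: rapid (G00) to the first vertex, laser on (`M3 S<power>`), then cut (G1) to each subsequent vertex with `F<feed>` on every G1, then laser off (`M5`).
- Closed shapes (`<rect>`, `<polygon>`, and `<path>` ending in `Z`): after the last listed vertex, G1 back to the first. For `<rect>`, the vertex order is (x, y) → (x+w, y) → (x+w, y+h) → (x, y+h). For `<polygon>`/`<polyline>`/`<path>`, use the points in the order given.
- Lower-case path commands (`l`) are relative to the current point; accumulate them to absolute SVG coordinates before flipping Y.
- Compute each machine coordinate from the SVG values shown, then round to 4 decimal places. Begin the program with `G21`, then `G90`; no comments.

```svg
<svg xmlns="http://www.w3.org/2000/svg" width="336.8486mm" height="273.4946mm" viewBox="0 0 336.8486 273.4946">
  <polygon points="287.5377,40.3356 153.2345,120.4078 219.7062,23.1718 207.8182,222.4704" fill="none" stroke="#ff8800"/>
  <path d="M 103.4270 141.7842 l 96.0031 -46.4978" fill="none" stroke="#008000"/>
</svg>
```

G21
G90
G00 X287.5377 Y233.1590
M3 S945
G1 X153.2345 Y153.0868 F1160
G1 X219.7062 Y250.3228 F1160
G1 X207.8182 Y51.0242 F1160
G1 X287.5377 Y233.1590 F1160
M5
G00 X103.4270 Y131.7104
M3 S372
G1 X199.4301 Y178.2082 F3924
M5

1 u = 1 mm; y_m = 273.4946 − y.

[1] `<polygon>` closed polygon, #ff8800→cut S945 F1160: (287.5377,233.1590) → (153.2345,153.0868) → (219.7062,250.3228) → (207.8182,51.0242) → (287.5377,233.1590) (closed)

[2] `<path>` line segment, #008000→engrave S372 F3924: (103.4270,131.7104) → (199.4301,178.2082)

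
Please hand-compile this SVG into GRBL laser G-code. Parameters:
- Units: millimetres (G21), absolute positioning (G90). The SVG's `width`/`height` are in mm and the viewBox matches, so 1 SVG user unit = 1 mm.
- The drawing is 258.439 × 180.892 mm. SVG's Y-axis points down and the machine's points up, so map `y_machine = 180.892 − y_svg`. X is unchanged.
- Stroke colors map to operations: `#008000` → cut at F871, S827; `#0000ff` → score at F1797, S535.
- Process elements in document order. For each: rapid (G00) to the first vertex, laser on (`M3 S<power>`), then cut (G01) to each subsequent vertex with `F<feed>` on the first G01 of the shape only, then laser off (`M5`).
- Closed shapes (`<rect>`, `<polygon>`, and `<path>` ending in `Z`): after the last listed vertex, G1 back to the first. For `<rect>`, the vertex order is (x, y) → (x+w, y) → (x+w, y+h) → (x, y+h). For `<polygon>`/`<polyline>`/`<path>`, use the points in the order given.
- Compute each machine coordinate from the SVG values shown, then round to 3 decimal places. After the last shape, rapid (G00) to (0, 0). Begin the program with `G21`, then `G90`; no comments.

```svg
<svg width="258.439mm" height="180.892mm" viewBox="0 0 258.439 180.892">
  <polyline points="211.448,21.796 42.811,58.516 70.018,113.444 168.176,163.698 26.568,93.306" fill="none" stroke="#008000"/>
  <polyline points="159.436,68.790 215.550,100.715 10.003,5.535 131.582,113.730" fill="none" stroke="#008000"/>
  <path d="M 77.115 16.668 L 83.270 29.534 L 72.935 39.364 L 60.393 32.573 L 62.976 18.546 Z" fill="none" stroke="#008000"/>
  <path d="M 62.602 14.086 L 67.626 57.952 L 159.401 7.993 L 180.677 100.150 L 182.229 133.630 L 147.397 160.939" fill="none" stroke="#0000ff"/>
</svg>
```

viewBox `0 0 258.439 180.892` with mm width/height → 1 unit = 1 mm. Flip: y_m = 180.892 − y_svg.

**Shape 1** — `<polyline>` open polyline, stroke `#008000` → cut (S827, F871). Machine vertices: (211.448,159.096) → (42.811,122.376) → (70.018,67.448) → (168.176,17.194) → (26.568,87.586). Open path.

**Shape 2** — `<polyline>` open polyline, stroke `#008000` → cut (S827, F871). Machine vertices: (159.436,112.102) → (215.550,80.177) → (10.003,175.357) → (131.582,67.162). Open path.

**Shape 3** — `<path>` regular polygon, stroke `#008000` → cut (S827, F871). Machine vertices: (77.115,164.224) → (83.270,151.358) → (72.935,141.528) → (60.393,148.319) → (62.976,162.346) → (77.115,164.224). Closed: final G1 returns to the first vertex.

**Shape 4** — `<path>` open polyline, stroke `#0000ff` → score (S535, F1797). Machine vertices: (62.602,166.806) → (67.626,122.940) → (159.401,172.899) → (180.677,80.742) → (182.229,47.262) → (147.397,19.953). Open path.

G21
G90
G00 X211.448 Y159.096
M3 S827
G01 X42.811 Y122.376 F871
G01 X70.018 Y67.448
G01 X168.176 Y17.194
G01 X26.568 Y87.586
M5
G00 X159.436 Y112.102
M3 S827
G01 X215.550 Y80.177 F871
G01 X10.003 Y175.357
G01 X131.582 Y67.162
M5
G00 X77.115 Y164.224
M3 S827
G01 X83.270 Y151.358 F871
G01 X72.935 Y141.528
G01 X60.393 Y148.319
G01 X62.976 Y162.346
G01 X77.115 Y164.224
M5
G00 X62.602 Y166.806
M3 S535
G01 X67.626 Y122.940 F1797
G01 X159.401 Y172.899
G01 X180.677 Y80.742
G01 X182.229 Y47.262
G01 X147.397 Y19.953
M5
G00 X0.000 Y0.000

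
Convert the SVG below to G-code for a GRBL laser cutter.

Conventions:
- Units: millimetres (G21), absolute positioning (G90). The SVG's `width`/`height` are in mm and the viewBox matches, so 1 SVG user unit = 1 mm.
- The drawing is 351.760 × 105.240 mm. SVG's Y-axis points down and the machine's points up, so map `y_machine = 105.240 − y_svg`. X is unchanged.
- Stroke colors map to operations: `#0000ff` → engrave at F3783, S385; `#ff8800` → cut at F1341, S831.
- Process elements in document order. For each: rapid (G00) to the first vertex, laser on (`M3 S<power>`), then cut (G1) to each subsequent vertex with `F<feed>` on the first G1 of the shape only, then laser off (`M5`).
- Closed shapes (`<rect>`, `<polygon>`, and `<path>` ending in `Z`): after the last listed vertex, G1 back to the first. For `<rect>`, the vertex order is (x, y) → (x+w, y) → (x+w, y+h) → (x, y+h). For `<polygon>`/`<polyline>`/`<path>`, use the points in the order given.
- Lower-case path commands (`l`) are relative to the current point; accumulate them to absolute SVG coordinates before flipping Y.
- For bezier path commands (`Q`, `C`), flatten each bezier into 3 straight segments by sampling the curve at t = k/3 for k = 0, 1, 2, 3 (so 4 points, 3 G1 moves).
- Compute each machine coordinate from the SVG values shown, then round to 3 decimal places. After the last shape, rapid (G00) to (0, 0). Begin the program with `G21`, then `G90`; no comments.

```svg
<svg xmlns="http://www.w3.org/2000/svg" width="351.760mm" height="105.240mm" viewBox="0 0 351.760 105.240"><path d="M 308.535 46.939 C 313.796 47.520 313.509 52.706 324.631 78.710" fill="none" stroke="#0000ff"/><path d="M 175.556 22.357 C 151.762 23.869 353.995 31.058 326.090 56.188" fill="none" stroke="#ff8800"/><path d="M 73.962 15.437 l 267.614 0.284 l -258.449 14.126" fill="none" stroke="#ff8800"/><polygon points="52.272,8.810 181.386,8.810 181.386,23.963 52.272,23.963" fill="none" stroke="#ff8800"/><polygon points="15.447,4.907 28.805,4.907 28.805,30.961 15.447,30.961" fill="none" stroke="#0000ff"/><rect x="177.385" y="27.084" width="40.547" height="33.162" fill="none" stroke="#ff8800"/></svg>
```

Since the viewBox matches the mm dimensions, user units are millimetres directly. The only transform is the Y-flip y_m = 105.240 − y_svg.

Shape 1 is a cubic bezier drawn with `<path>`. Its stroke #0000ff means engrave at S385, F3783. After flipping Y the toolpath is (308.535,58.301) → (312.575,55.585) → (316.684,46.195) → (324.631,26.530).

Shape 2 is a cubic bezier drawn with `<path>`. Its stroke #ff8800 means cut at S831, F1341. After flipping Y the toolpath is (175.556,82.883) → (210.209,79.024) → (294.177,68.656) → (326.090,49.052).

Shape 3 is a open polyline drawn with `<path>`. Its stroke #ff8800 means cut at S831, F1341. After flipping Y the toolpath is (73.962,89.803) → (341.576,89.519) → (83.127,75.393).

Shape 4 is a rectangle drawn with `<polygon>`. Its stroke #ff8800 means cut at S831, F1341. After flipping Y the toolpath is (52.272,96.430) → (181.386,96.430) → (181.386,81.277) → (52.272,81.277) → (52.272,96.430), returning to the start.

Shape 5 is a rectangle drawn with `<polygon>`. Its stroke #0000ff means engrave at S385, F3783. After flipping Y the toolpath is (15.447,100.333) → (28.805,100.333) → (28.805,74.279) → (15.447,74.279) → (15.447,100.333), returning to the start.

Shape 6 is a rectangle drawn with `<rect>`. Its stroke #ff8800 means cut at S831, F1341. After flipping Y the toolpath is (177.385,78.156) → (217.932,78.156) → (217.932,44.994) → (177.385,44.994) → (177.385,78.156), returning to the start.

G21
G90
G00 X308.535 Y58.301
M3 S385
G1 X312.575 Y55.585 F3783
G1 X316.684 Y46.195
G1 X324.631 Y26.530
M5
G00 X175.556 Y82.883
M3 S831
G1 X210.209 Y79.024 F1341
G1 X294.177 Y68.656
G1 X326.090 Y49.052
M5
G00 X73.962 Y89.803
M3 S831
G1 X341.576 Y89.519 F1341
G1 X83.127 Y75.393
M5
G00 X52.272 Y96.430
M3 S831
G1 X181.386 Y96.430 F1341
G1 X181.386 Y81.277
G1 X52.272 Y81.277
G1 X52.272 Y96.430
M5
G00 X15.447 Y100.333
M3 S385
G1 X28.805 Y100.333 F3783
G1 X28.805 Y74.279
G1 X15.447 Y74.279
G1 X15.447 Y100.333
M5
G00 X177.385 Y78.156
M3 S831
G1 X217.932 Y78.156 F1341
G1 X217.932 Y44.994
G1 X177.385 Y44.994
G1 X177.385 Y78.156
M5
G00 X0.000 Y0.000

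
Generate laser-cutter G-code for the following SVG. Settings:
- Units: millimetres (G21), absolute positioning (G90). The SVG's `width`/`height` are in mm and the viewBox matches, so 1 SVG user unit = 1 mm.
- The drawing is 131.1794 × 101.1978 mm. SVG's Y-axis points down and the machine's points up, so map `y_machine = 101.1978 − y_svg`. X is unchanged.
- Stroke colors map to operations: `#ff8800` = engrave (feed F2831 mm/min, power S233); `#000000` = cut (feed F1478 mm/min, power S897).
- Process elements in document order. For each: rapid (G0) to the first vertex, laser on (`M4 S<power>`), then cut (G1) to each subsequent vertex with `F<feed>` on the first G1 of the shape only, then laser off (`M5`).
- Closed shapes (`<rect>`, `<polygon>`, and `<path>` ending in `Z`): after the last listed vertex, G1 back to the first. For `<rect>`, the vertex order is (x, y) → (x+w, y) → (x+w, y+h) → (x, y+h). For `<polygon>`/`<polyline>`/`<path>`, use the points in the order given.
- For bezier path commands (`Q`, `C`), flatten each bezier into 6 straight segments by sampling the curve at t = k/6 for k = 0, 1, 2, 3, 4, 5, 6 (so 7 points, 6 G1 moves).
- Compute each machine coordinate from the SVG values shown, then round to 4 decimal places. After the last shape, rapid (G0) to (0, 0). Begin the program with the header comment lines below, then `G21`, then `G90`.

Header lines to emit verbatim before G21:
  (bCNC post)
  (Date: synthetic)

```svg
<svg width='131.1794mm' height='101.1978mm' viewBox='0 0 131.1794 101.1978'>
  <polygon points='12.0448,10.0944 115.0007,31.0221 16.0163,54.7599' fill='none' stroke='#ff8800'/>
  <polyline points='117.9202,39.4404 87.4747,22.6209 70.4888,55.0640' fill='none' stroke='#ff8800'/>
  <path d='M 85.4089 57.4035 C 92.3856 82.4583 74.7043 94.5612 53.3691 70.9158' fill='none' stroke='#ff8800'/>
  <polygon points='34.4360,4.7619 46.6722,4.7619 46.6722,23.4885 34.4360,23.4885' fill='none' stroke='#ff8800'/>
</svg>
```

(bCNC post)
(Date: synthetic)
G21
G90
G0 X12.0448 Y91.1034
M4 S233
G1 X115.0007 Y70.1757 F2831
G1 X16.0163 Y46.4379
G1 X12.0448 Y91.1034
M5
G0 X117.9202 Y61.7574
M4 S233
G1 X87.4747 Y78.5769 F2831
G1 X70.4888 Y46.1338
M5
G0 X85.4089 Y43.7943
M4 S233
G1 X86.9397 Y32.4518 F2831
G1 X84.9442 Y23.9011
G1 X80.0060 Y18.7756
G1 X72.7084 Y17.7084
G1 X63.6350 Y21.3328
G1 X53.3691 Y30.2820
M5
G0 X34.4360 Y96.4359
M4 S233
G1 X46.6722 Y96.4359 F2831
G1 X46.6722 Y77.7093
G1 X34.4360 Y77.7093
G1 X34.4360 Y96.4359
M5
G0 X0.0000 Y0.0000

Since the viewBox matches the mm dimensions, user units are millimetres directly. The only transform is the Y-flip y_m = 101.1978 − y_svg.

Shape 1 is a closed polygon drawn with `<polygon>`. Its stroke #ff8800 means engrave at S233, F2831. After flipping Y the toolpath is (12.0448,91.1034) → (115.0007,70.1757) → (16.0163,46.4379) → (12.0448,91.1034), returning to the start.

Shape 2 is a open polyline drawn with `<polyline>`. Its stroke #ff8800 means engrave at S233, F2831. After flipping Y the toolpath is (117.9202,61.7574) → (87.4747,78.5769) → (70.4888,46.1338).

Shape 3 is a cubic bezier drawn with `<path>`. Its stroke #ff8800 means engrave at S233, F2831. After flipping Y the toolpath is (85.4089,43.7943) → (86.9397,32.4518) → (84.9442,23.9011) → (80.0060,18.7756) → (72.7084,17.7084) → (63.6350,21.3328) → (53.3691,30.2820).

Shape 4 is a rectangle drawn with `<polygon>`. Its stroke #ff8800 means engrave at S233, F2831. After flipping Y the toolpath is (34.4360,96.4359) → (46.6722,96.4359) → (46.6722,77.7093) → (34.4360,77.7093) → (34.4360,96.4359), returning to the start.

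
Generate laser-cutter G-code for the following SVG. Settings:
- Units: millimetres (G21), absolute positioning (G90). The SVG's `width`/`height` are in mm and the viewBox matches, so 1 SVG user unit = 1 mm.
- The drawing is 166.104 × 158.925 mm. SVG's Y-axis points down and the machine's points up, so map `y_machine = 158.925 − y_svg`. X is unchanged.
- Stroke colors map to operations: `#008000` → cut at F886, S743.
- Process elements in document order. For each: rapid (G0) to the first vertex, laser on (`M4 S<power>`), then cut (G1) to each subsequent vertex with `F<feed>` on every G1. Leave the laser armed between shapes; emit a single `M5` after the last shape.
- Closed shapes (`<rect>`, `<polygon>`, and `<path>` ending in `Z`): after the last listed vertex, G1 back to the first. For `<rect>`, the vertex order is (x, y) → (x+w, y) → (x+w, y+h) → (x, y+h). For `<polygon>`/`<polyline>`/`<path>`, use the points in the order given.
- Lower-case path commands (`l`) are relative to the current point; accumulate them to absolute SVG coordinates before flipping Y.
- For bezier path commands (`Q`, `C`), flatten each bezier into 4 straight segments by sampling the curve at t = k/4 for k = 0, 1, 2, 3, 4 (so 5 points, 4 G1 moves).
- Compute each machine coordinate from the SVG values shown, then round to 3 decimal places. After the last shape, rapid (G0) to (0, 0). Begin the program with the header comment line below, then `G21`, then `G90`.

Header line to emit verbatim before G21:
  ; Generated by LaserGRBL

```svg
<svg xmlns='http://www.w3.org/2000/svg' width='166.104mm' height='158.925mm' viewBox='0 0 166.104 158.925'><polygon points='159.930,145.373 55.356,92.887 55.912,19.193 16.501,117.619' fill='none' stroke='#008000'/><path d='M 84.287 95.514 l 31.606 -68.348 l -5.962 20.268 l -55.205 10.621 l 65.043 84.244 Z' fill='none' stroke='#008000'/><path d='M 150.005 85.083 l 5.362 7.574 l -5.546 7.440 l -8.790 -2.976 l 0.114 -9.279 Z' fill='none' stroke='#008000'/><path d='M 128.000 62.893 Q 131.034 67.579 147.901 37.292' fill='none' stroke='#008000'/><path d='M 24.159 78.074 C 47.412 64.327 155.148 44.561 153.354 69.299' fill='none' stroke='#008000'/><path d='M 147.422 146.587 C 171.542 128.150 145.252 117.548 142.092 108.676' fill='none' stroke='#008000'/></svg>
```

; Generated by LaserGRBL
G21
G90
G0 X159.930 Y13.552
M4 S743
G1 X55.356 Y66.038 F886
G1 X55.912 Y139.732 F886
G1 X16.501 Y41.306 F886
G1 X159.930 Y13.552 F886
G0 X84.287 Y63.411
M4 S743
G1 X115.893 Y131.759 F886
G1 X109.931 Y111.491 F886
G1 X54.726 Y100.870 F886
G1 X119.769 Y16.626 F886
G1 X84.287 Y63.411 F886
G0 X150.005 Y73.842
M4 S743
G1 X155.367 Y66.268 F886
G1 X149.821 Y58.828 F886
G1 X141.031 Y61.804 F886
G1 X141.145 Y71.083 F886
G1 X150.005 Y73.842 F886
G0 X128.000 Y96.032
M4 S743
G1 X130.382 Y95.875 F886
G1 X134.492 Y100.089 F886
G1 X140.332 Y108.675 F886
G1 X147.901 Y121.633 F886
G0 X24.159 Y80.851
M4 S743
G1 X54.408 Y91.500 F886
G1 X98.149 Y99.670 F886
G1 X137.194 Y100.624 F886
G1 X153.354 Y89.626 F886
G0 X147.422 Y12.338
M4 S743
G1 X157.209 Y24.792 F886
G1 X154.987 Y34.880 F886
G1 X147.650 Y43.175 F886
G1 X142.092 Y50.249 F886
M5
G0 X0.000 Y0.000

Since the viewBox matches the mm dimensions, user units are millimetres directly. The only transform is the Y-flip y_m = 158.925 − y_svg.

Shape 1 is a closed polygon drawn with `<polygon>`. Its stroke #008000 means cut at S743, F886. After flipping Y the toolpath is (159.930,13.552) → (55.356,66.038) → (55.912,139.732) → (16.501,41.306) → (159.930,13.552), returning to the start.

Shape 2 is a closed polygon drawn with `<path>`. Its stroke #008000 means cut at S743, F886. After flipping Y the toolpath is (84.287,63.411) → (115.893,131.759) → (109.931,111.491) → (54.726,100.870) → (119.769,16.626) → (84.287,63.411), returning to the start.

Shape 3 is a regular polygon drawn with `<path>`. Its stroke #008000 means cut at S743, F886. After flipping Y the toolpath is (150.005,73.842) → (155.367,66.268) → (149.821,58.828) → (141.031,61.804) → (141.145,71.083) → (150.005,73.842), returning to the start.

Shape 4 is a quadratic bezier drawn with `<path>`. Its stroke #008000 means cut at S743, F886. After flipping Y the toolpath is (128.000,96.032) → (130.382,95.875) → (134.492,100.089) → (140.332,108.675) → (147.901,121.633).

Shape 5 is a cubic bezier drawn with `<path>`. Its stroke #008000 means cut at S743, F886. After flipping Y the toolpath is (24.159,80.851) → (54.408,91.500) → (98.149,99.670) → (137.194,100.624) → (153.354,89.626).

Shape 6 is a cubic bezier drawn with `<path>`. Its stroke #008000 means cut at S743, F886. After flipping Y the toolpath is (147.422,12.338) → (157.209,24.792) → (154.987,34.880) → (147.650,43.175) → (142.092,50.249).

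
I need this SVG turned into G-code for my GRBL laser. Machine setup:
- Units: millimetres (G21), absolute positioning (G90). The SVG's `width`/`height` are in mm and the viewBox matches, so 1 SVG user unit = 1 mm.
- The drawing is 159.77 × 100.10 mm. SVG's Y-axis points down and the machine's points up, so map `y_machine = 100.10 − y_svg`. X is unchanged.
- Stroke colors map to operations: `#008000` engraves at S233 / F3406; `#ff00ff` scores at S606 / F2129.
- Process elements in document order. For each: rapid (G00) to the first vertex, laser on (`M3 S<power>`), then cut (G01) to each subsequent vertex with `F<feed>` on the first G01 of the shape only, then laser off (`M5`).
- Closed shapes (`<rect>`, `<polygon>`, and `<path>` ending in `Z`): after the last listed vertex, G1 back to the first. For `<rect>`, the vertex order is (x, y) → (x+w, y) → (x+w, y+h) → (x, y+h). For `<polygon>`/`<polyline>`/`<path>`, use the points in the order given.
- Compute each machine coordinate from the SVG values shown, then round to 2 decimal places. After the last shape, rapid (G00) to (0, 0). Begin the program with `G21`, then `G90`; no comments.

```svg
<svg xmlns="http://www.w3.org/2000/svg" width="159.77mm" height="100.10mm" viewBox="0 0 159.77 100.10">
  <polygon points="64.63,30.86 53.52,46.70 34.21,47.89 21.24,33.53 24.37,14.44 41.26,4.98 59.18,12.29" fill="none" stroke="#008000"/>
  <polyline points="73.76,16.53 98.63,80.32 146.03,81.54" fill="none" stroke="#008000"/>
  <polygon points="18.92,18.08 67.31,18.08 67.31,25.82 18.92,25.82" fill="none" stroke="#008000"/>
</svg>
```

G21
G90
G00 X64.63 Y69.24
M3 S233
G01 X53.52 Y53.40 F3406
G01 X34.21 Y52.21
G01 X21.24 Y66.57
G01 X24.37 Y85.66
G01 X41.26 Y95.12
G01 X59.18 Y87.81
G01 X64.63 Y69.24
M5
G00 X73.76 Y83.57
M3 S233
G01 X98.63 Y19.78 F3406
G01 X146.03 Y18.56
M5
G00 X18.92 Y82.02
M3 S233
G01 X67.31 Y82.02 F3406
G01 X67.31 Y74.28
G01 X18.92 Y74.28
G01 X18.92 Y82.02
M5
G00 X0.00 Y0.00

Since the viewBox matches the mm dimensions, user units are millimetres directly. The only transform is the Y-flip y_m = 100.10 − y_svg.

Shape 1 is a regular polygon drawn with `<polygon>`. Its stroke #008000 means engrave at S233, F3406. After flipping Y the toolpath is (64.63,69.24) → (53.52,53.40) → (34.21,52.21) → (21.24,66.57) → (24.37,85.66) → (41.26,95.12) → (59.18,87.81) → (64.63,69.24), returning to the start.

Shape 2 is a open polyline drawn with `<polyline>`. Its stroke #008000 means engrave at S233, F3406. After flipping Y the toolpath is (73.76,83.57) → (98.63,19.78) → (146.03,18.56).

Shape 3 is a rectangle drawn with `<polygon>`. Its stroke #008000 means engrave at S233, F3406. After flipping Y the toolpath is (18.92,82.02) → (67.31,82.02) → (67.31,74.28) → (18.92,74.28) → (18.92,82.02), returning to the start.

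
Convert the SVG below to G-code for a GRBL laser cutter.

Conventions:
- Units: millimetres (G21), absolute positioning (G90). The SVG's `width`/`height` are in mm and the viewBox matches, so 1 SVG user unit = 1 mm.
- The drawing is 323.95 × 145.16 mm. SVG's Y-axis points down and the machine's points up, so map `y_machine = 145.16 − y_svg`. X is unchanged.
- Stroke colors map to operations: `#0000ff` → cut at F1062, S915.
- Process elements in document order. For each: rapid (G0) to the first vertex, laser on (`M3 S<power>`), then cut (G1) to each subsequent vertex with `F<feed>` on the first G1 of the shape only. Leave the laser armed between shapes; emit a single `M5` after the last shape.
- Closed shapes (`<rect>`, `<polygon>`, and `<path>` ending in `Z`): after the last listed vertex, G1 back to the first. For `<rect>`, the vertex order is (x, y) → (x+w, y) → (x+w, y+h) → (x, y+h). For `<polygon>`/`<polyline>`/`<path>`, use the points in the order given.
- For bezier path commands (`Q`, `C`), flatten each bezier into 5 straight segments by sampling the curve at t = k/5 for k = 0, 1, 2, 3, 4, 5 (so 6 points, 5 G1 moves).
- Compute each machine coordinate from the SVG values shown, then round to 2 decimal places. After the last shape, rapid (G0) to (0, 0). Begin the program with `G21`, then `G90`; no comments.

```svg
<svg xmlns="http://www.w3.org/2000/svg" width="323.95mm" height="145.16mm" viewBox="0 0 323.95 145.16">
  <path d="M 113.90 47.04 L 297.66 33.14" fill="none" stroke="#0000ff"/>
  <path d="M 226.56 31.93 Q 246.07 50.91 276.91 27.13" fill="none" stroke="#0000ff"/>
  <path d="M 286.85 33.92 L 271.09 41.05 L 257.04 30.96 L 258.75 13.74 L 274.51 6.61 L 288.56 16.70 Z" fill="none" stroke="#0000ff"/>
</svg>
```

viewBox `0 0 323.95 145.16` with mm width/height → 1 unit = 1 mm. Flip: y_m = 145.16 − y_svg.

**Shape 1** — `<path>` line segment, stroke `#0000ff` → cut (S915, F1062). Machine vertices: (113.90,98.12) → (297.66,112.02). Open path.

**Shape 2** — `<path>` quadratic bezier, stroke `#0000ff` → cut (S915, F1062). Control points (SVG): P0=(226.56,31.93), P1=(246.07,50.91), P2=(276.91,27.13); sampled at t=k/5. Machine vertices: (226.56,113.23) → (234.82,107.35) → (243.98,104.89) → (254.05,105.85) → (265.03,110.23) → (276.91,118.03). Open path.

**Shape 3** — `<path>` regular polygon, stroke `#0000ff` → cut (S915, F1062). Machine vertices: (286.85,111.24) → (271.09,104.11) → (257.04,114.20) → (258.75,131.42) → (274.51,138.55) → (288.56,128.46) → (286.85,111.24). Closed: final G1 returns to the first vertex.

G21
G90
G0 X113.90 Y98.12
M3 S915
G1 X297.66 Y112.02 F1062
G0 X226.56 Y113.23
M3 S915
G1 X234.82 Y107.35 F1062
G1 X243.98 Y104.89
G1 X254.05 Y105.85
G1 X265.03 Y110.23
G1 X276.91 Y118.03
G0 X286.85 Y111.24
M3 S915
G1 X271.09 Y104.11 F1062
G1 X257.04 Y114.20
G1 X258.75 Y131.42
G1 X274.51 Y138.55
G1 X288.56 Y128.46
G1 X286.85 Y111.24
M5
G0 X0.00 Y0.00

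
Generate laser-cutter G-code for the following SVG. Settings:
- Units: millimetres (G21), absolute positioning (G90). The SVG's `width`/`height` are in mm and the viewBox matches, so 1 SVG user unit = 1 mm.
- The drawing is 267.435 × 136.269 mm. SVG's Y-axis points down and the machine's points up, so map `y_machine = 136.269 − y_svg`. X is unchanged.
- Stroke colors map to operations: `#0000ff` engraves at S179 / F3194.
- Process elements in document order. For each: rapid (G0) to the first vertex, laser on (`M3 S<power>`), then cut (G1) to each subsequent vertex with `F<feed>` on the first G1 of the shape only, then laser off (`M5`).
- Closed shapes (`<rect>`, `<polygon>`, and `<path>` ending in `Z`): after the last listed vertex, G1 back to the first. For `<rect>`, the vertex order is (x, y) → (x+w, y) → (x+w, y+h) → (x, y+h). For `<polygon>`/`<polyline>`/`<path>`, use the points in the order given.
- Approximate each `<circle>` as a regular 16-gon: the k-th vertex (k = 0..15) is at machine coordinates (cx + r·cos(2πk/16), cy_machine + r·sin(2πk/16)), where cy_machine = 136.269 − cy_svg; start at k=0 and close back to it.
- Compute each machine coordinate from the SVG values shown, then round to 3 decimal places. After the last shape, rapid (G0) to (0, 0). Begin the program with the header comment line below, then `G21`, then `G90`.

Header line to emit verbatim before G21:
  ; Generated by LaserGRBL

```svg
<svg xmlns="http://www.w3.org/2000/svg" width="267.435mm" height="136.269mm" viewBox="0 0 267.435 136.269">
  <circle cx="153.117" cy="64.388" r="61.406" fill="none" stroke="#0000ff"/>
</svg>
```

; Generated by LaserGRBL
G21
G90
G0 X214.523 Y71.881
M3 S179
G1 X209.849 Y95.380 F3194
G1 X196.538 Y115.302
G1 X176.616 Y128.613
G1 X153.117 Y133.287
G1 X129.618 Y128.613
G1 X109.696 Y115.302
G1 X96.385 Y95.380
G1 X91.711 Y71.881
G1 X96.385 Y48.382
G1 X109.696 Y28.460
G1 X129.618 Y15.149
G1 X153.117 Y10.475
G1 X176.616 Y15.149
G1 X196.538 Y28.460
G1 X209.849 Y48.382
G1 X214.523 Y71.881
M5
G0 X0.000 Y0.000

Since the viewBox matches the mm dimensions, user units are millimetres directly. The only transform is the Y-flip y_m = 136.269 − y_svg.

Shape 1 is a circle drawn with `<circle>`. Its stroke #0000ff means engrave at S179, F3194. After flipping Y the toolpath is (214.523,71.881) → (209.849,95.380) → (196.538,115.302) → (176.616,128.613) → (153.117,133.287) → (129.618,128.613) → (109.696,115.302) → (96.385,95.380) → (91.711,71.881) → (96.385,48.382) → (109.696,28.460) → (129.618,15.149) → (153.117,10.475) → (176.616,15.149) → (196.538,28.460) → (209.849,48.382) → (214.523,71.881), returning to the start.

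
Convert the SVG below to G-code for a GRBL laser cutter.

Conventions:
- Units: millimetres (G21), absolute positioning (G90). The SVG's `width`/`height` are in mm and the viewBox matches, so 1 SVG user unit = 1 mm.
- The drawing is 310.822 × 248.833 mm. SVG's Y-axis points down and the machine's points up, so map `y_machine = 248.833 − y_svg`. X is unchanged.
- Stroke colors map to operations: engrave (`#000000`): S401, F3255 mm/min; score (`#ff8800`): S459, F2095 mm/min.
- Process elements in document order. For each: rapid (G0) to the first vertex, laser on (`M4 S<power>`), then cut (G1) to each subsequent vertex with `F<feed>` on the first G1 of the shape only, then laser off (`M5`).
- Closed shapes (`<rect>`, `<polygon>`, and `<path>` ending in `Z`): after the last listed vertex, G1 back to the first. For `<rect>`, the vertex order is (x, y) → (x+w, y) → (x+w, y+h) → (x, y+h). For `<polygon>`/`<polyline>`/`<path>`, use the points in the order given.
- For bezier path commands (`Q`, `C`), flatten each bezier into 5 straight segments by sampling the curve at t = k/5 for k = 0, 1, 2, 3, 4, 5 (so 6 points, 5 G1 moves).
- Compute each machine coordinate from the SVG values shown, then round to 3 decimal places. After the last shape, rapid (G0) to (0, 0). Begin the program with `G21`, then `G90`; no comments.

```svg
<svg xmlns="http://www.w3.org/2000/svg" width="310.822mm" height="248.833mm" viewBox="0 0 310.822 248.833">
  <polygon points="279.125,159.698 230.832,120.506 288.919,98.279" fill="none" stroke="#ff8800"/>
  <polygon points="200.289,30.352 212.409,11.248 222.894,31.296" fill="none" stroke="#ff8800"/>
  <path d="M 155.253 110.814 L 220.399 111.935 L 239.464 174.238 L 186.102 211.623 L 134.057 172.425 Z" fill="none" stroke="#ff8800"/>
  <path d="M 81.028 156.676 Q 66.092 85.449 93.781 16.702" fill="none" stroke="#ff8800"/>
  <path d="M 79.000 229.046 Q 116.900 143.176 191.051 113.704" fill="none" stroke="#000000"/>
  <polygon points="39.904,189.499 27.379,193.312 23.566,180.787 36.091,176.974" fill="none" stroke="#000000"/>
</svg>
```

G21
G90
G0 X279.125 Y89.135
M4 S459
G1 X230.832 Y128.327 F2095
G1 X288.919 Y150.554
G1 X279.125 Y89.135
M5
G0 X200.289 Y218.481
M4 S459
G1 X212.409 Y237.585 F2095
G1 X222.894 Y217.537
G1 X200.289 Y218.481
M5
G0 X155.253 Y138.019
M4 S459
G1 X220.399 Y136.898 F2095
G1 X239.464 Y74.595
G1 X186.102 Y37.210
G1 X134.057 Y76.408
G1 X155.253 Y138.019
M5
G0 X81.028 Y92.157
M4 S459
G1 X76.759 Y120.549 F2095
G1 X75.899 Y148.742
G1 X78.450 Y176.737
G1 X84.410 Y204.533
G1 X93.781 Y232.131
M5
G0 X79.000 Y19.787
M4 S401
G1 X95.610 Y51.879 F3255
G1 X115.120 Y79.459
G1 X137.530 Y102.528
G1 X162.841 Y121.084
G1 X191.051 Y135.129
M5
G0 X39.904 Y59.334
M4 S401
G1 X27.379 Y55.521 F3255
G1 X23.566 Y68.046
G1 X36.091 Y71.859
G1 X39.904 Y59.334
M5
G0 X0.000 Y0.000

1 u = 1 mm; y_m = 248.833 − y.

[1] `<polygon>` regular polygon, #ff8800→score S459 F2095: (279.125,89.135) → (230.832,128.327) → (288.919,150.554) → (279.125,89.135) (closed)

[2] `<polygon>` regular polygon, #ff8800→score S459 F2095: (200.289,218.481) → (212.409,237.585) → (222.894,217.537) → (200.289,218.481) (closed)

[3] `<path>` regular polygon, #ff8800→score S459 F2095: (155.253,138.019) → (220.399,136.898) → (239.464,74.595) → (186.102,37.210) → (134.057,76.408) → (155.253,138.019) (closed)

[4] `<path>` quadratic bezier, #ff8800→score S459 F2095: (81.028,92.157) → (76.759,120.549) → (75.899,148.742) → (78.450,176.737) → (84.410,204.533) → (93.781,232.131)

[5] `<path>` quadratic bezier, #000000→engrave S401 F3255: (79.000,19.787) → (95.610,51.879) → (115.120,79.459) → (137.530,102.528) → (162.841,121.084) → (191.051,135.129)

[6] `<polygon>` regular polygon, #000000→engrave S401 F3255: (39.904,59.334) → (27.379,55.521) → (23.566,68.046) → (36.091,71.859) → (39.904,59.334) (closed)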